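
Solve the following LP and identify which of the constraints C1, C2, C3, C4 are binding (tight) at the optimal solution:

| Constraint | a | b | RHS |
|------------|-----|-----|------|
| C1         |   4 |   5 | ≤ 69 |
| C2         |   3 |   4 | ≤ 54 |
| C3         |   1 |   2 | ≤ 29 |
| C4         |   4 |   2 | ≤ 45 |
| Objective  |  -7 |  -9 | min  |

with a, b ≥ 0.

At a = 6, b = 9, compute slack b - a·x for each constraint:
  C1: 69 − 69 = 0  (binding)
  C2: 54 − 54 = 0  (binding)
  C3: 29 − 24 = 5  (slack)
  C4: 45 − 42 = 3  (slack)

Optimal: a = 6, b = 9
Binding: C1, C2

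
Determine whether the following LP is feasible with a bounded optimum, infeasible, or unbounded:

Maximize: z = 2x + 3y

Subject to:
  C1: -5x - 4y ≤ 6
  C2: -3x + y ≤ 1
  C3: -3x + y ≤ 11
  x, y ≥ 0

Unbounded (objective can increase without bound)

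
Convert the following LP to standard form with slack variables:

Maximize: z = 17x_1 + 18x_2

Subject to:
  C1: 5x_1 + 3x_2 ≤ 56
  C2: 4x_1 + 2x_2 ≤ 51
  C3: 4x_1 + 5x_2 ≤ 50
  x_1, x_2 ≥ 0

max z = 17x_1 + 18x_2

s.t.
  5x_1 + 3x_2 + s1 = 56
  4x_1 + 2x_2 + s2 = 51
  4x_1 + 5x_2 + s3 = 50
  x_1, x_2, s1, s2, s3 ≥ 0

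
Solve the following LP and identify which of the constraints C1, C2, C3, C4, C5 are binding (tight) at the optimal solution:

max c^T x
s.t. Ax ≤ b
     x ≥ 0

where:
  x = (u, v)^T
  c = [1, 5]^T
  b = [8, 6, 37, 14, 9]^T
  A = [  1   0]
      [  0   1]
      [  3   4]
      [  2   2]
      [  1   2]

At u = 0, v = 4.5, compute slack b - a·x for each constraint:
  C1: 8 − 0 = 8  (slack)
  C2: 6 − 4.5 = 1.5  (slack)
  C3: 37 − 18 = 19  (slack)
  C4: 14 − 9 = 5  (slack)
  C5: 9 − 9 = 0  (binding)

Optimal: u = 0, v = 4.5
Binding: C5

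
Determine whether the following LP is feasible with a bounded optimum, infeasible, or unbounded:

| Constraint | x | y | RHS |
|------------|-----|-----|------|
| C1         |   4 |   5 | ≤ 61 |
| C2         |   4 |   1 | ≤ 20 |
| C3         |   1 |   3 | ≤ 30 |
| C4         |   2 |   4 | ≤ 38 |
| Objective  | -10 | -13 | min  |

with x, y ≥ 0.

Feasible with a bounded optimal solution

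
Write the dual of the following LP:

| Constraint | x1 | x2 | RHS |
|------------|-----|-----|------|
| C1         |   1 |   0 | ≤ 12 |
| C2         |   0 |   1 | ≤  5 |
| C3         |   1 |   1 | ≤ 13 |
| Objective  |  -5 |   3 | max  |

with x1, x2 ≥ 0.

Primal max cᵀx s.t. Ax ≤ b, x ≥ 0  →  Dual min bᵀy s.t. Aᵀy ≥ c, y ≥ 0.

Minimize: z = 12y1 + 5y2 + 13y3

Subject to:
  y1 + y3 ≥ -5
  y2 + y3 ≥ 3
  y1, y2, y3 ≥ 0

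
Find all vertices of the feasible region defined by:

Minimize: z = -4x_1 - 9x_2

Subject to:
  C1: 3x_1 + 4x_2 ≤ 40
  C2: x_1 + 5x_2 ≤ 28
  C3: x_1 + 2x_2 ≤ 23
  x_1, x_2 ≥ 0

(0, 0), (13.33, 0), (8, 4), (0, 5.6)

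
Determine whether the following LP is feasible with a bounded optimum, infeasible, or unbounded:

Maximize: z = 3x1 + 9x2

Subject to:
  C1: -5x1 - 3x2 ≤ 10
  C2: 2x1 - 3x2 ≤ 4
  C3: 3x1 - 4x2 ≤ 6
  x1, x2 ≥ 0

Unbounded (objective can increase without bound)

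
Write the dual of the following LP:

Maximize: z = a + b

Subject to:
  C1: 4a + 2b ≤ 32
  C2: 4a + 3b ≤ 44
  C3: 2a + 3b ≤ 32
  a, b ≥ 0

Primal max cᵀx s.t. Ax ≤ b, x ≥ 0  →  Dual min bᵀy s.t. Aᵀy ≥ c, y ≥ 0.

Minimize: z = 32y1 + 44y2 + 32y3

Subject to:
  4y1 + 4y2 + 2y3 ≥ 1
  2y1 + 3y2 + 3y3 ≥ 1
  y1, y2, y3 ≥ 0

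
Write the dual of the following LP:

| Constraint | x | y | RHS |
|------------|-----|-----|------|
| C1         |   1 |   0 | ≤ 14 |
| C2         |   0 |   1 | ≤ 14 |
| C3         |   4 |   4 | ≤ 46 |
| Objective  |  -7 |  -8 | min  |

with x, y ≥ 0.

Primal min cᵀx s.t. Ax ≤ b, x ≥ 0  →  Dual max −bᵀy s.t. Aᵀy ≥ −c, y ≥ 0.

Maximize: z = -14y1 - 14y2 - 46y3

Subject to:
  y1 + 4y3 ≥ 7
  y2 + 4y3 ≥ 8
  y1, y2, y3 ≥ 0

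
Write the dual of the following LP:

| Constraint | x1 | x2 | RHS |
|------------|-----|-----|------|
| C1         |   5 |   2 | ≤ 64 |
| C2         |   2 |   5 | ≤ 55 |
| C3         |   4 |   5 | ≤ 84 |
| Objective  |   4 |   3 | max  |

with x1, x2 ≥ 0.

Primal max cᵀx s.t. Ax ≤ b, x ≥ 0  →  Dual min bᵀy s.t. Aᵀy ≥ c, y ≥ 0.

Minimize: z = 64y1 + 55y2 + 84y3

Subject to:
  5y1 + 2y2 + 4y3 ≥ 4
  2y1 + 5y2 + 5y3 ≥ 3
  y1, y2, y3 ≥ 0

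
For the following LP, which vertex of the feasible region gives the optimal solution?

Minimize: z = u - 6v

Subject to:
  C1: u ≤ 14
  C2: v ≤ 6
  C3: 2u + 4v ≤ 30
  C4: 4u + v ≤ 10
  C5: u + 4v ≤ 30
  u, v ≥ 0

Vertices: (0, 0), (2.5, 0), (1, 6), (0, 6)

Evaluate the objective at each vertex of the feasible region:
  z(0, 0) = 0
  z(2.5, 0) = 2.5
  z(1, 6) = -35
  z(0, 6) = -36  ←
The minimum is at u = 0, v = 6.

(0, 6)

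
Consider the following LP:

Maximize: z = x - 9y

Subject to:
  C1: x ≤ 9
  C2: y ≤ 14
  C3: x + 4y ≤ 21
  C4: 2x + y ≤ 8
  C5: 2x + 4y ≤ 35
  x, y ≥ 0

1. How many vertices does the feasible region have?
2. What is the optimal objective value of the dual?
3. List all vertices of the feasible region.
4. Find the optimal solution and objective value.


1. 4
2. 4
3. (0, 0), (4, 0), (1.571, 4.857), (0, 5.25)
4. x = 4, y = 0, z = 4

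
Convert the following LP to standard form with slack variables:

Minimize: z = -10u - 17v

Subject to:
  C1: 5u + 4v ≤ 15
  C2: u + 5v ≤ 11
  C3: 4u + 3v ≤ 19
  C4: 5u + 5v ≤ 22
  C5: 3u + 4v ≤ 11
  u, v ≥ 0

min z = -10u - 17v

s.t.
  5u + 4v + s1 = 15
  u + 5v + s2 = 11
  4u + 3v + s3 = 19
  5u + 5v + s4 = 22
  3u + 4v + s5 = 11
  u, v, s1, s2, s3, s4, s5 ≥ 0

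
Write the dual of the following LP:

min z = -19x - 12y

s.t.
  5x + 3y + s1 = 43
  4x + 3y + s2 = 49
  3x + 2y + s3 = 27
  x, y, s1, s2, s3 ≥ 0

Primal min cᵀx s.t. Ax ≤ b, x ≥ 0  →  Dual max −bᵀy s.t. Aᵀy ≥ −c, y ≥ 0.

Maximize: z = -43y1 - 49y2 - 27y3

Subject to:
  5y1 + 4y2 + 3y3 ≥ 19
  3y1 + 3y2 + 2y3 ≥ 12
  y1, y2, y3 ≥ 0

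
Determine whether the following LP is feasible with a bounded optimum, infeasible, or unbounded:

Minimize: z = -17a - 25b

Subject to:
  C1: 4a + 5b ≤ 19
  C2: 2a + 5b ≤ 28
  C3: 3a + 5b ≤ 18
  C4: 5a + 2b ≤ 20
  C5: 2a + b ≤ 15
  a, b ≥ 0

Feasible with a bounded optimal solution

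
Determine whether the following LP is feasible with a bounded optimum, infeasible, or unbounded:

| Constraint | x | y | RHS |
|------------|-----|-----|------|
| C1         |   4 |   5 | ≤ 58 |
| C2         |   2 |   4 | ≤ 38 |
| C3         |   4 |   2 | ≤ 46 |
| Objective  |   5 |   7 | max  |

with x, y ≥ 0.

Feasible with a bounded optimal solution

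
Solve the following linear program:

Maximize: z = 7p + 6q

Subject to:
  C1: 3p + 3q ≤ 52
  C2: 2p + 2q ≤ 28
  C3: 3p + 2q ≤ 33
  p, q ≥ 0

Evaluate the objective at each vertex of the feasible region:
  z(0, 0) = 0
  z(11, 0) = 77
  z(5, 9) = 89  ←
  z(0, 14) = 84
The maximum is at p = 5, q = 9.

p = 5, q = 9, z = 89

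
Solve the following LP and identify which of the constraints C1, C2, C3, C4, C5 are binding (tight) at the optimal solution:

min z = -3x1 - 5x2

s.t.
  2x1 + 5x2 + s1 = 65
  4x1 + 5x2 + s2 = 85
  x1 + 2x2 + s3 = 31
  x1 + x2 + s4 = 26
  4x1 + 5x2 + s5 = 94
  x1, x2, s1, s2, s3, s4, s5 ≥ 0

At x1 = 10, x2 = 9, compute slack b - a·x for each constraint:
  C1: 65 − 65 = 0  (binding)
  C2: 85 − 85 = 0  (binding)
  C3: 31 − 28 = 3  (slack)
  C4: 26 − 19 = 7  (slack)
  C5: 94 − 85 = 9  (slack)

Optimal: x1 = 10, x2 = 9
Binding: C1, C2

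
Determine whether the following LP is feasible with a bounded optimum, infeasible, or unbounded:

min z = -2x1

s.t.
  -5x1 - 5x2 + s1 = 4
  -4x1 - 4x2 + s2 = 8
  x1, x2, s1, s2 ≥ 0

Unbounded (objective can decrease without bound)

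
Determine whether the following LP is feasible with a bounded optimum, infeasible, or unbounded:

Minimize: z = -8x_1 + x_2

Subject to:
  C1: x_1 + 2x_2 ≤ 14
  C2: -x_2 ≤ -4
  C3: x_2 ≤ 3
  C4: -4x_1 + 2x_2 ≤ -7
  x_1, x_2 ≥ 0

Infeasible (no feasible solution exists)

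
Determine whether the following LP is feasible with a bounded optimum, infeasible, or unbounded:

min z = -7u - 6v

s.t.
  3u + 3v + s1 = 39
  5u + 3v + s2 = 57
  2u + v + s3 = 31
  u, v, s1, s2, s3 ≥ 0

Feasible with a bounded optimal solution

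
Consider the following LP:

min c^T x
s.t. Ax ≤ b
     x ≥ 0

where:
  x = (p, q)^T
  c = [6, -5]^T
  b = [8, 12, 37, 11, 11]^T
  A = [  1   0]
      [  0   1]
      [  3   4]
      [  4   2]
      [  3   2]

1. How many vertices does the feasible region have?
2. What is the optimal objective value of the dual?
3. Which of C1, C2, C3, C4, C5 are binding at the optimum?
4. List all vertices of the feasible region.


1. 3
2. -27.5
3. C4, C5
4. (0, 0), (2.75, 0), (0, 5.5)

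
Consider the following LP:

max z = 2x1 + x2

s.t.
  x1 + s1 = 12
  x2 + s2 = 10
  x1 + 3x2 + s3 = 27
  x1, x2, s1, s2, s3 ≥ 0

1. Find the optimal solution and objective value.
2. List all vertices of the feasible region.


1. x1 = 12, x2 = 5, z = 29
2. (0, 0), (12, 0), (12, 5), (0, 9)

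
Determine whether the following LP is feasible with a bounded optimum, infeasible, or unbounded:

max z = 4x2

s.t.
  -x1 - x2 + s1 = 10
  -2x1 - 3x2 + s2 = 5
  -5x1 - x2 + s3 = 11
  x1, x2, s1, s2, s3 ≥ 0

Unbounded (objective can increase without bound)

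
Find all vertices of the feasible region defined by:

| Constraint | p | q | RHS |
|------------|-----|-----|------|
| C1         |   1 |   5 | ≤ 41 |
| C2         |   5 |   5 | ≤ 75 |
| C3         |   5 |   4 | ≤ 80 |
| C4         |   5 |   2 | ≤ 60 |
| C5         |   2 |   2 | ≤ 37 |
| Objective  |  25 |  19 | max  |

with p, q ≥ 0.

(0, 0), (12, 0), (10, 5), (8.5, 6.5), (0, 8.2)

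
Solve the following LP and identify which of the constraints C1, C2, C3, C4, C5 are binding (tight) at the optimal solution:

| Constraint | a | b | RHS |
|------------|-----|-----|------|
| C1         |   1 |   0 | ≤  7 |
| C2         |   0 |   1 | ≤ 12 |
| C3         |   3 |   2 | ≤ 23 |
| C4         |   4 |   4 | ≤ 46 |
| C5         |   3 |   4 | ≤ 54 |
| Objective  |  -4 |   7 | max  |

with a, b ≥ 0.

At a = 0, b = 11.5, compute slack b - a·x for each constraint:
  C1: 7 − 0 = 7  (slack)
  C2: 12 − 11.5 = 0.5  (slack)
  C3: 23 − 23 = 0  (binding)
  C4: 46 − 46 = 0  (binding)
  C5: 54 − 46 = 8  (slack)

Optimal: a = 0, b = 11.5
Binding: C3, C4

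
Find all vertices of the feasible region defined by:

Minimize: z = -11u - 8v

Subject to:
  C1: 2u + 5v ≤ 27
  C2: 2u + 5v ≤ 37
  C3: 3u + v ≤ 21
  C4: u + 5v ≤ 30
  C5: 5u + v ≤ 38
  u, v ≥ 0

(0, 0), (7, 0), (6, 3), (0, 5.4)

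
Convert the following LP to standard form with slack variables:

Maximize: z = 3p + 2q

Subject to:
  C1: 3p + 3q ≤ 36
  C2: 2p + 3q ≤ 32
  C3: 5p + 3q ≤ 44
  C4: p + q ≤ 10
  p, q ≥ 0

max z = 3p + 2q

s.t.
  3p + 3q + s1 = 36
  2p + 3q + s2 = 32
  5p + 3q + s3 = 44
  p + q + s4 = 10
  p, q, s1, s2, s3, s4 ≥ 0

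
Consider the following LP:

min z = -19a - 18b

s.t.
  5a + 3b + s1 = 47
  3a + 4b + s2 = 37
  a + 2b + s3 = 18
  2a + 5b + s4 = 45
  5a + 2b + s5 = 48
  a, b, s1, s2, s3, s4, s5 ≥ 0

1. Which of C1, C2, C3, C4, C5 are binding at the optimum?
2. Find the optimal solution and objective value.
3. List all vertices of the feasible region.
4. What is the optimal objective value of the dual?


1. C1, C2
2. a = 7, b = 4, z = -205
3. (0, 0), (9.4, 0), (7, 4), (1, 8.5), (0, 9)
4. -205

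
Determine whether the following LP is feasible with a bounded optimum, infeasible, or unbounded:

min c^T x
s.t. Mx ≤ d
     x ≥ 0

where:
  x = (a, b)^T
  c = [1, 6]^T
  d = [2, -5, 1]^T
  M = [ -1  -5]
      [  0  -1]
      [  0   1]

Infeasible (no feasible solution exists)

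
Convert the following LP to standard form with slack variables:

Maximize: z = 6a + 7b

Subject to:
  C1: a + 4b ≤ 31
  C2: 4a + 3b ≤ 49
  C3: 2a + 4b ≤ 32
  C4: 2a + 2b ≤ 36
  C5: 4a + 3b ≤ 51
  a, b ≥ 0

max z = 6a + 7b

s.t.
  a + 4b + s1 = 31
  4a + 3b + s2 = 49
  2a + 4b + s3 = 32
  2a + 2b + s4 = 36
  4a + 3b + s5 = 51
  a, b, s1, s2, s3, s4, s5 ≥ 0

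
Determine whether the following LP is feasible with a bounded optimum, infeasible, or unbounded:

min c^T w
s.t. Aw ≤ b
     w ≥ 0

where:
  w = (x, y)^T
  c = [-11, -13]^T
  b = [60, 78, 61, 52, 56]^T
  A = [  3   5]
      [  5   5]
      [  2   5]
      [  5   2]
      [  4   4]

Feasible with a bounded optimal solution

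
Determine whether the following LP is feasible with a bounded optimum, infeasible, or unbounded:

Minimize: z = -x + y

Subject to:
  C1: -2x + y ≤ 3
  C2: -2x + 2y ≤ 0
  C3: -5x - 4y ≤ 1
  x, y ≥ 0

Unbounded (objective can decrease without bound)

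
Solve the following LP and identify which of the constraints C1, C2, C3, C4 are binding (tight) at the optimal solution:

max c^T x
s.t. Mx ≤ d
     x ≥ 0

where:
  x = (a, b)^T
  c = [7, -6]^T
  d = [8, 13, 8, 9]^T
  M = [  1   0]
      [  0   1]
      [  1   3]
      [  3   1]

At a = 3, b = 0, compute slack b - a·x for each constraint:
  C1: 8 − 3 = 5  (slack)
  C2: 13 − 0 = 13  (slack)
  C3: 8 − 3 = 5  (slack)
  C4: 9 − 9 = 0  (binding)

Optimal: a = 3, b = 0
Binding: C4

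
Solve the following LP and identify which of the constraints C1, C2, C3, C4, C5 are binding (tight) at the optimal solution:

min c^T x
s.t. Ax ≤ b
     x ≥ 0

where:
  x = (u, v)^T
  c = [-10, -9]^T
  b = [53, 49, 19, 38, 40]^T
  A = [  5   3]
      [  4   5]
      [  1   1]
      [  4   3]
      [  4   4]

At u = 8, v = 2, compute slack b - a·x for each constraint:
  C1: 53 − 46 = 7  (slack)
  C2: 49 − 42 = 7  (slack)
  C3: 19 − 10 = 9  (slack)
  C4: 38 − 38 = 0  (binding)
  C5: 40 − 40 = 0  (binding)

Optimal: u = 8, v = 2
Binding: C4, C5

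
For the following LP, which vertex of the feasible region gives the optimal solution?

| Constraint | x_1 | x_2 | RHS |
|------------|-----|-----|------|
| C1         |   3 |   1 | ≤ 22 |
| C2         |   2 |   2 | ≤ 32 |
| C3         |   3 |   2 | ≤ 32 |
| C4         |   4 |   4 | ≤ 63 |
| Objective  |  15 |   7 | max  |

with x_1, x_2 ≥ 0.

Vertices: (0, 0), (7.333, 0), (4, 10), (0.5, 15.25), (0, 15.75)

Evaluate the objective at each vertex of the feasible region:
  z(0, 0) = 0
  z(7.333, 0) = 110
  z(4, 10) = 130  ←
  z(0.5, 15.25) = 114.2
  z(0, 15.75) = 110.2
The maximum is at x_1 = 4, x_2 = 10.

(4, 10)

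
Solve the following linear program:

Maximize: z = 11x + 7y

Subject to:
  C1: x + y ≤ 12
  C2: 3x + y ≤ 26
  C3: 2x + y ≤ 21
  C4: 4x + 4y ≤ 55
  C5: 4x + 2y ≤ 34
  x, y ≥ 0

Evaluate the objective at each vertex of the feasible region:
  z(0, 0) = 0
  z(8.5, 0) = 93.5
  z(5, 7) = 104  ←
  z(0, 12) = 84
The maximum is at x = 5, y = 7.

x = 5, y = 7, z = 104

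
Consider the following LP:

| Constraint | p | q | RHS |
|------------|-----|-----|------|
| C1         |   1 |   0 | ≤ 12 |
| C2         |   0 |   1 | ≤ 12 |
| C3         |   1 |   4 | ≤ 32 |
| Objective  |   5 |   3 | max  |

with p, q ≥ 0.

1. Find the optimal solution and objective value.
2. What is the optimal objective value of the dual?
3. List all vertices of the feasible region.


1. p = 12, q = 5, z = 75
2. 75
3. (0, 0), (12, 0), (12, 5), (0, 8)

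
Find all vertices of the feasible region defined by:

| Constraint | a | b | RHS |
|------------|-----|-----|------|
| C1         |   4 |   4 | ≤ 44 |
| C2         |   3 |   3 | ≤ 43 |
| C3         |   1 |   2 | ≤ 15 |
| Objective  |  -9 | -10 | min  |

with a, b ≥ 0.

(0, 0), (11, 0), (7, 4), (0, 7.5)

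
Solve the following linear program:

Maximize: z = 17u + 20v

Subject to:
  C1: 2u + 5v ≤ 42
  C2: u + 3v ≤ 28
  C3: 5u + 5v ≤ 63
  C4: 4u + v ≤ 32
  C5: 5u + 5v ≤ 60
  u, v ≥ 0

Evaluate the objective at each vertex of the feasible region:
  z(0, 0) = 0
  z(8, 0) = 136
  z(6.667, 5.333) = 220
  z(6, 6) = 222  ←
  z(0, 8.4) = 168
The maximum is at u = 6, v = 6.

u = 6, v = 6, z = 222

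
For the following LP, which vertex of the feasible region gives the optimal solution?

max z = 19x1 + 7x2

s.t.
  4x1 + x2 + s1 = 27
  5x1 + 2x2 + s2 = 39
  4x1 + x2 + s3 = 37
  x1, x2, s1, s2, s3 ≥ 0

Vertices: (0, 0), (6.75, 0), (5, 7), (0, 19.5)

Evaluate the objective at each vertex of the feasible region:
  z(0, 0) = 0
  z(6.75, 0) = 128.2
  z(5, 7) = 144  ←
  z(0, 19.5) = 136.5
The maximum is at x1 = 5, x2 = 7.

(5, 7)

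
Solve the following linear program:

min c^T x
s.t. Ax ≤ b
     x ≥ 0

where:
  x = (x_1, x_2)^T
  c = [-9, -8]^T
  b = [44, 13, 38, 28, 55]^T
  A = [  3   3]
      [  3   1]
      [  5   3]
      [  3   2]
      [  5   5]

Evaluate the objective at each vertex of the feasible region:
  z(0, 0) = 0
  z(4.333, 0) = -39
  z(1, 10) = -89  ←
  z(0, 11) = -88
The minimum is at x_1 = 1, x_2 = 10.

x_1 = 1, x_2 = 10, z = -89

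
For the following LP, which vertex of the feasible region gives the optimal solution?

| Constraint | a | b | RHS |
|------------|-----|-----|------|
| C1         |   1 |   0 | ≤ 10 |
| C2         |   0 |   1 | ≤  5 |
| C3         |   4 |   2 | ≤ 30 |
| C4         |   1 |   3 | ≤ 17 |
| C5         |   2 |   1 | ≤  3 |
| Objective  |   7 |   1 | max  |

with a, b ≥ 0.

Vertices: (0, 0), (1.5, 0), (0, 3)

Evaluate the objective at each vertex of the feasible region:
  z(0, 0) = 0
  z(1.5, 0) = 10.5  ←
  z(0, 3) = 3
The maximum is at a = 1.5, b = 0.

(1.5, 0)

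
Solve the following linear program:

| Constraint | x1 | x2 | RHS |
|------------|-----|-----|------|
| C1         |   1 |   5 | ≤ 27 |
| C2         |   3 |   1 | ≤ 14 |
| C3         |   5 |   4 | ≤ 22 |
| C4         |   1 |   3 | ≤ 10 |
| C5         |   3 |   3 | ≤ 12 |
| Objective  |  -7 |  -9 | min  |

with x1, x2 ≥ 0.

Evaluate the objective at each vertex of the feasible region:
  z(0, 0) = 0
  z(4, 0) = -28
  z(1, 3) = -34  ←
  z(0, 3.333) = -30
The minimum is at x1 = 1, x2 = 3.

x1 = 1, x2 = 3, z = -34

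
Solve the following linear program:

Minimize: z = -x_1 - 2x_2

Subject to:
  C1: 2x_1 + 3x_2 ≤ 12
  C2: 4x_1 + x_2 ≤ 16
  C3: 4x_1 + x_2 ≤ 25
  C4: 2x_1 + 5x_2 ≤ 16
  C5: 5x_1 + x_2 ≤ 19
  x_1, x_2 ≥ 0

Evaluate the objective at each vertex of the feasible region:
  z(0, 0) = 0
  z(3.8, 0) = -3.8
  z(3.462, 1.692) = -6.846
  z(3, 2) = -7  ←
  z(0, 3.2) = -6.4
The minimum is at x_1 = 3, x_2 = 2.

x_1 = 3, x_2 = 2, z = -7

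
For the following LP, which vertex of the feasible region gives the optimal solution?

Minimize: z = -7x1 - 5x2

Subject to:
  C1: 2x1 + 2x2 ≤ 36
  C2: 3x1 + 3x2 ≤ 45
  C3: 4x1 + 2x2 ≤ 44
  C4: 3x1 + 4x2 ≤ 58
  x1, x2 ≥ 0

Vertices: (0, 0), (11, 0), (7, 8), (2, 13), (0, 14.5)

Evaluate the objective at each vertex of the feasible region:
  z(0, 0) = 0
  z(11, 0) = -77
  z(7, 8) = -89  ←
  z(2, 13) = -79
  z(0, 14.5) = -72.5
The minimum is at x1 = 7, x2 = 8.

(7, 8)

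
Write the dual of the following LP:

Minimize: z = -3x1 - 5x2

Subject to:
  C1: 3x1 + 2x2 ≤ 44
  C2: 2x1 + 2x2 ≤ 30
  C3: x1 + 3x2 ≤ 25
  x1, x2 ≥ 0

Primal min cᵀx s.t. Ax ≤ b, x ≥ 0  →  Dual max −bᵀy s.t. Aᵀy ≥ −c, y ≥ 0.

Maximize: z = -44y1 - 30y2 - 25y3

Subject to:
  3y1 + 2y2 + y3 ≥ 3
  2y1 + 2y2 + 3y3 ≥ 5
  y1, y2, y3 ≥ 0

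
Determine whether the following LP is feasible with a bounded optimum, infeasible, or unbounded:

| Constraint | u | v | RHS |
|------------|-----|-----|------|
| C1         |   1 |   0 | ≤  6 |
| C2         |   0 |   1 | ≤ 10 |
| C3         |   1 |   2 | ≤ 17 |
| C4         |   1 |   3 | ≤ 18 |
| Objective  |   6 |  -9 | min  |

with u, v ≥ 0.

Feasible with a bounded optimal solution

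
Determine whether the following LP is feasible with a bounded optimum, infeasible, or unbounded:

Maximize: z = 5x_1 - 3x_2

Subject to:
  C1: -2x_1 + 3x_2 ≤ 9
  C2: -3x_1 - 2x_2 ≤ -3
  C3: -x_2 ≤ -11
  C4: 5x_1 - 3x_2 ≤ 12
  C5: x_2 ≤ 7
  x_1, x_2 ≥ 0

Infeasible (no feasible solution exists)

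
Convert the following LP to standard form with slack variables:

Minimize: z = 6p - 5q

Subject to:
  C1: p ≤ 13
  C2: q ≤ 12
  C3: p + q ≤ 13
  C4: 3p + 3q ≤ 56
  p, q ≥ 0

min z = 6p - 5q

s.t.
  p + s1 = 13
  q + s2 = 12
  p + q + s3 = 13
  3p + 3q + s4 = 56
  p, q, s1, s2, s3, s4 ≥ 0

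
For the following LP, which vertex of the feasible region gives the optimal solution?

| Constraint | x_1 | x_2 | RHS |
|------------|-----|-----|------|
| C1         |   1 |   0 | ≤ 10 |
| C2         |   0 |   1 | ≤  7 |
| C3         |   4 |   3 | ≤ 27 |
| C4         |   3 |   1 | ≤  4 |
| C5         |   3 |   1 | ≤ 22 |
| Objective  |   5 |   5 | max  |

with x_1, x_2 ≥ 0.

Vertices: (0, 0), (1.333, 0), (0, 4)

Evaluate the objective at each vertex of the feasible region:
  z(0, 0) = 0
  z(1.333, 0) = 6.667
  z(0, 4) = 20  ←
The maximum is at x_1 = 0, x_2 = 4.

(0, 4)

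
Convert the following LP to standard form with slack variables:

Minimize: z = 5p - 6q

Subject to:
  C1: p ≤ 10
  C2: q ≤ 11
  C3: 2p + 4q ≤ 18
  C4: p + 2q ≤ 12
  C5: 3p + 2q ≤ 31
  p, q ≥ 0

min z = 5p - 6q

s.t.
  p + s1 = 10
  q + s2 = 11
  2p + 4q + s3 = 18
  p + 2q + s4 = 12
  3p + 2q + s5 = 31
  p, q, s1, s2, s3, s4, s5 ≥ 0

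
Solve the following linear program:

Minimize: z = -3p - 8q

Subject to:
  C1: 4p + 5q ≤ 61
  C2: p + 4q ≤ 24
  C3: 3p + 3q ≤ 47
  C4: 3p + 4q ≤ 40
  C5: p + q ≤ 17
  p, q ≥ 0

Evaluate the objective at each vertex of the feasible region:
  z(0, 0) = 0
  z(13.33, 0) = -40
  z(8, 4) = -56  ←
  z(0, 6) = -48
The minimum is at p = 8, q = 4.

p = 8, q = 4, z = -56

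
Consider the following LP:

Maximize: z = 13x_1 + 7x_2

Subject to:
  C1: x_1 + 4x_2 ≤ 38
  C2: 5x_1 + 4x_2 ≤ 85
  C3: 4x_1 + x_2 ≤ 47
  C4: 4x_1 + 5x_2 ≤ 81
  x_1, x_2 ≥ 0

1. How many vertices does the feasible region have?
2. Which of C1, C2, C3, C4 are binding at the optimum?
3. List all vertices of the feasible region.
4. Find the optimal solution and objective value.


1. 4
2. C1, C3
3. (0, 0), (11.75, 0), (10, 7), (0, 9.5)
4. x_1 = 10, x_2 = 7, z = 179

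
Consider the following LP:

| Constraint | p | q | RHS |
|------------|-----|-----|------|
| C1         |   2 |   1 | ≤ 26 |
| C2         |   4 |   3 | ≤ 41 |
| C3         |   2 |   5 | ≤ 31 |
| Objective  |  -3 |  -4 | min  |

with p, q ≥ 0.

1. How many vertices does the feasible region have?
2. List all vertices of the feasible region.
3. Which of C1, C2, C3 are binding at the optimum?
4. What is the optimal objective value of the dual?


1. 4
2. (0, 0), (10.25, 0), (8, 3), (0, 6.2)
3. C2, C3
4. -36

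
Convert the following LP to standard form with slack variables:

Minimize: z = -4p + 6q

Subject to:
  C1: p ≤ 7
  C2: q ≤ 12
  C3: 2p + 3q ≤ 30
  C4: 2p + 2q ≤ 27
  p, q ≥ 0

min z = -4p + 6q

s.t.
  p + s1 = 7
  q + s2 = 12
  2p + 3q + s3 = 30
  2p + 2q + s4 = 27
  p, q, s1, s2, s3, s4 ≥ 0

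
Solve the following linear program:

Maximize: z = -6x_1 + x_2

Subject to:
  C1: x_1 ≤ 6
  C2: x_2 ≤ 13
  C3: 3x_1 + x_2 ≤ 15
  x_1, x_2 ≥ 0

Evaluate the objective at each vertex of the feasible region:
  z(0, 0) = 0
  z(5, 0) = -30
  z(0.6667, 13) = 9
  z(0, 13) = 13  ←
The maximum is at x_1 = 0, x_2 = 13.

x_1 = 0, x_2 = 13, z = 13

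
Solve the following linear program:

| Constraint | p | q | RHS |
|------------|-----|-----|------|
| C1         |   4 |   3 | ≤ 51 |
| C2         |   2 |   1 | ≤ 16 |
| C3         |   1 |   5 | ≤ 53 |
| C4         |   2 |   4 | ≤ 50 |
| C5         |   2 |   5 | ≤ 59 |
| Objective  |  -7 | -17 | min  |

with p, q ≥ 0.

Evaluate the objective at each vertex of the feasible region:
  z(0, 0) = 0
  z(8, 0) = -56
  z(3, 10) = -191  ←
  z(0, 10.6) = -180.2
The minimum is at p = 3, q = 10.

p = 3, q = 10, z = -191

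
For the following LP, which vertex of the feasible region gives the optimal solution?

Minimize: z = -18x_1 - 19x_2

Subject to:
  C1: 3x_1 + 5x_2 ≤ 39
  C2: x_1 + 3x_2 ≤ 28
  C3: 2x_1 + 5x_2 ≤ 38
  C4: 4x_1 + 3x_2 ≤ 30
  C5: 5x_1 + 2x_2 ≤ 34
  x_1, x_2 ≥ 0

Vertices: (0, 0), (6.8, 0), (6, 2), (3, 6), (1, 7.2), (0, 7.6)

Evaluate the objective at each vertex of the feasible region:
  z(0, 0) = 0
  z(6.8, 0) = -122.4
  z(6, 2) = -146
  z(3, 6) = -168  ←
  z(1, 7.2) = -154.8
  z(0, 7.6) = -144.4
The minimum is at x_1 = 3, x_2 = 6.

(3, 6)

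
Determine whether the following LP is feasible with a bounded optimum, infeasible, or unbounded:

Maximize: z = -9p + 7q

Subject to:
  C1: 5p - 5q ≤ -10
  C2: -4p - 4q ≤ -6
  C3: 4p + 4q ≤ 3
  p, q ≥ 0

Infeasible (no feasible solution exists)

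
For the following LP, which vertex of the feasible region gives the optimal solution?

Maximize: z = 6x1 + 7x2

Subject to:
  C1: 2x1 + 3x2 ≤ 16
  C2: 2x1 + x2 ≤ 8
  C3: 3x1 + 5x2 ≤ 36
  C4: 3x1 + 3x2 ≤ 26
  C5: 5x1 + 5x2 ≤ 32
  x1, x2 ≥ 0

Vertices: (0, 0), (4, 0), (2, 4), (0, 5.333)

Evaluate the objective at each vertex of the feasible region:
  z(0, 0) = 0
  z(4, 0) = 24
  z(2, 4) = 40  ←
  z(0, 5.333) = 37.33
The maximum is at x1 = 2, x2 = 4.

(2, 4)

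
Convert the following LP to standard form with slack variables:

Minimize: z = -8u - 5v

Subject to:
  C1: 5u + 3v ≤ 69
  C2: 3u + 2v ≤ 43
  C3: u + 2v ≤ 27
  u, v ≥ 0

min z = -8u - 5v

s.t.
  5u + 3v + s1 = 69
  3u + 2v + s2 = 43
  u + 2v + s3 = 27
  u, v, s1, s2, s3 ≥ 0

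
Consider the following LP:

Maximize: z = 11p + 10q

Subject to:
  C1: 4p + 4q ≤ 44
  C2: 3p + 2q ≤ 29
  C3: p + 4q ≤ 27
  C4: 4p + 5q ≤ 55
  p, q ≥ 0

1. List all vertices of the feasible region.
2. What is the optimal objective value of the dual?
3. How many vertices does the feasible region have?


1. (0, 0), (9.667, 0), (7, 4), (5.667, 5.333), (0, 6.75)
2. 117
3. 5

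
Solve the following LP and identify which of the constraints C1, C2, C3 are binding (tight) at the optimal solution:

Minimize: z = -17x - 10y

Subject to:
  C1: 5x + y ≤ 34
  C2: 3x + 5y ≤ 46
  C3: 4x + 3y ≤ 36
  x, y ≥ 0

At x = 6, y = 4, compute slack b - a·x for each constraint:
  C1: 34 − 34 = 0  (binding)
  C2: 46 − 38 = 8  (slack)
  C3: 36 − 36 = 0  (binding)

Optimal: x = 6, y = 4
Binding: C1, C3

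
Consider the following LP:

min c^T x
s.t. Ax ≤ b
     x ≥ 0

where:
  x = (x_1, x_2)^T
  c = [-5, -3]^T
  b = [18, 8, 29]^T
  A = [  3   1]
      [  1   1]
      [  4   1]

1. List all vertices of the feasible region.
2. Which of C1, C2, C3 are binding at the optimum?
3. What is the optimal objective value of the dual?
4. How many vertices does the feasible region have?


1. (0, 0), (6, 0), (5, 3), (0, 8)
2. C1, C2
3. -34
4. 4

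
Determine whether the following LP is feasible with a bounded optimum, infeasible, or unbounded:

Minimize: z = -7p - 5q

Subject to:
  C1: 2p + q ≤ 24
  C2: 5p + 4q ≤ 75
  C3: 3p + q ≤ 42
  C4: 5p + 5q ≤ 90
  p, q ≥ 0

Feasible with a bounded optimal solution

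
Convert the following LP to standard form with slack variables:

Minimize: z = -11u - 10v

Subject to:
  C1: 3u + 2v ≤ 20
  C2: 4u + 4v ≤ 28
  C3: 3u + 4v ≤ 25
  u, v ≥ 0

min z = -11u - 10v

s.t.
  3u + 2v + s1 = 20
  4u + 4v + s2 = 28
  3u + 4v + s3 = 25
  u, v, s1, s2, s3 ≥ 0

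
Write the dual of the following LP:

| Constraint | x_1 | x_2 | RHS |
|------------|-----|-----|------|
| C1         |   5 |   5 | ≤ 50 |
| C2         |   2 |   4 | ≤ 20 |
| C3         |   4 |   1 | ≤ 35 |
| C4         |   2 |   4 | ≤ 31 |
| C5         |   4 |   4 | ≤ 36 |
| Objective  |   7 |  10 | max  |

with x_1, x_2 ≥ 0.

Primal max cᵀx s.t. Ax ≤ b, x ≥ 0  →  Dual min bᵀy s.t. Aᵀy ≥ c, y ≥ 0.

Minimize: z = 50y1 + 20y2 + 35y3 + 31y4 + 36y5

Subject to:
  5y1 + 2y2 + 4y3 + 2y4 + 4y5 ≥ 7
  5y1 + 4y2 + y3 + 4y4 + 4y5 ≥ 10
  y1, y2, y3, y4, y5 ≥ 0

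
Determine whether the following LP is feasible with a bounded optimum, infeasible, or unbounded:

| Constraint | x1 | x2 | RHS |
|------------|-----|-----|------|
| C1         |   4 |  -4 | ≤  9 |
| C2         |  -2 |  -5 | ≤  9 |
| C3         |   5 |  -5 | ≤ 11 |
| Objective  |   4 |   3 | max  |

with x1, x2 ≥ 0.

Unbounded (objective can increase without bound)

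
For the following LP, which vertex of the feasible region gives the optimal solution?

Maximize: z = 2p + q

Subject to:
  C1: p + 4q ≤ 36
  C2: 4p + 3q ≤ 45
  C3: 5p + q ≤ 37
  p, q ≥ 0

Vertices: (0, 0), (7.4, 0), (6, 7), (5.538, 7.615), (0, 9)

Evaluate the objective at each vertex of the feasible region:
  z(0, 0) = 0
  z(7.4, 0) = 14.8
  z(6, 7) = 19  ←
  z(5.538, 7.615) = 18.69
  z(0, 9) = 9
The maximum is at p = 6, q = 7.

(6, 7)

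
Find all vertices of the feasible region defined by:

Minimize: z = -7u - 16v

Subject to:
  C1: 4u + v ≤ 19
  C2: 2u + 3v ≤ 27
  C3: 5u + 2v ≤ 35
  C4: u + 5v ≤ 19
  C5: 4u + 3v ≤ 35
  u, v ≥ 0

(0, 0), (4.75, 0), (4, 3), (0, 3.8)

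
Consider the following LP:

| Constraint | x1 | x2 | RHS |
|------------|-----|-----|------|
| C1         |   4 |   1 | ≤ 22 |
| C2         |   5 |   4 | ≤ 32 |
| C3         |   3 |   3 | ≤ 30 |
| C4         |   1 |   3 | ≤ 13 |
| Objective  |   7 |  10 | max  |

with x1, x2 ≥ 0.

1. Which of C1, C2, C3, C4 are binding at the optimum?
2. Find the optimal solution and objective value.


1. C2, C4
2. x1 = 4, x2 = 3, z = 58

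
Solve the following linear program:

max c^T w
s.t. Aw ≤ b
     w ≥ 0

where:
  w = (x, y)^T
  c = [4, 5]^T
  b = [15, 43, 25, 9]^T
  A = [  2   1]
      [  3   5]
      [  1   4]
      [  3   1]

Evaluate the objective at each vertex of the feasible region:
  z(0, 0) = 0
  z(3, 0) = 12
  z(1, 6) = 34  ←
  z(0, 6.25) = 31.25
The maximum is at x = 1, y = 6.

x = 1, y = 6, z = 34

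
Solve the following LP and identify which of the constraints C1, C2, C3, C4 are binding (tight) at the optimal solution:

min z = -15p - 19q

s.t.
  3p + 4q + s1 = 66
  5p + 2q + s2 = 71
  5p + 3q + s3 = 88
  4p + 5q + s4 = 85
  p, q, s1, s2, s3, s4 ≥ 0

At p = 10, q = 9, compute slack b - a·x for each constraint:
  C1: 66 − 66 = 0  (binding)
  C2: 71 − 68 = 3  (slack)
  C3: 88 − 77 = 11  (slack)
  C4: 85 − 85 = 0  (binding)

Optimal: p = 10, q = 9
Binding: C1, C4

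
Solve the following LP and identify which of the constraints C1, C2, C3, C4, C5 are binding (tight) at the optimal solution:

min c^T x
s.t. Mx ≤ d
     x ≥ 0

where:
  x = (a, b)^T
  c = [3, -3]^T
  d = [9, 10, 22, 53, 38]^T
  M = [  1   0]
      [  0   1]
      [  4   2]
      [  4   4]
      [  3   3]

At a = 0, b = 10, compute slack b - a·x for each constraint:
  C1: 9 − 0 = 9  (slack)
  C2: 10 − 10 = 0  (binding)
  C3: 22 − 20 = 2  (slack)
  C4: 53 − 40 = 13  (slack)
  C5: 38 − 30 = 8  (slack)

Optimal: a = 0, b = 10
Binding: C2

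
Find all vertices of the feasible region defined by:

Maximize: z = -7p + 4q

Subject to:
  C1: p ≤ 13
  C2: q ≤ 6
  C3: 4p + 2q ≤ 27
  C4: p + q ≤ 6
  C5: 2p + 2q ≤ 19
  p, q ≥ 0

(0, 0), (6, 0), (0, 6)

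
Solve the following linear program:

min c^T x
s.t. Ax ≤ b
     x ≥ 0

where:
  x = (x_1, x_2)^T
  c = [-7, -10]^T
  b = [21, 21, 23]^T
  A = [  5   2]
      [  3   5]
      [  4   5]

Evaluate the objective at each vertex of the feasible region:
  z(0, 0) = 0
  z(4.2, 0) = -29.4
  z(3.471, 1.824) = -42.53
  z(2, 3) = -44  ←
  z(0, 4.2) = -42
The minimum is at x_1 = 2, x_2 = 3.

x_1 = 2, x_2 = 3, z = -44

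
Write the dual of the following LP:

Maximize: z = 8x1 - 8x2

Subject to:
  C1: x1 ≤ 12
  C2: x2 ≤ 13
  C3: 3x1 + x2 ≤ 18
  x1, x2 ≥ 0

Primal max cᵀx s.t. Ax ≤ b, x ≥ 0  →  Dual min bᵀy s.t. Aᵀy ≥ c, y ≥ 0.

Minimize: z = 12y1 + 13y2 + 18y3

Subject to:
  y1 + 3y3 ≥ 8
  y2 + y3 ≥ -8
  y1, y2, y3 ≥ 0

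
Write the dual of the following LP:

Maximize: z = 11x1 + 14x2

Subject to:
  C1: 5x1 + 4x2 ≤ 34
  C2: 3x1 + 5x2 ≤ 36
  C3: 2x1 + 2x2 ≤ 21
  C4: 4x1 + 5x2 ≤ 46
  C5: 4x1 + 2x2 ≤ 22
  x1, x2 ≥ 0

Primal max cᵀx s.t. Ax ≤ b, x ≥ 0  →  Dual min bᵀy s.t. Aᵀy ≥ c, y ≥ 0.

Minimize: z = 34y1 + 36y2 + 21y3 + 46y4 + 22y5

Subject to:
  5y1 + 3y2 + 2y3 + 4y4 + 4y5 ≥ 11
  4y1 + 5y2 + 2y3 + 5y4 + 2y5 ≥ 14
  y1, y2, y3, y4, y5 ≥ 0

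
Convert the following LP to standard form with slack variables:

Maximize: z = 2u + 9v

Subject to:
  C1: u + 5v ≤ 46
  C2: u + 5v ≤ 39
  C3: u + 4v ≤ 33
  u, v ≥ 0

max z = 2u + 9v

s.t.
  u + 5v + s1 = 46
  u + 5v + s2 = 39
  u + 4v + s3 = 33
  u, v, s1, s2, s3 ≥ 0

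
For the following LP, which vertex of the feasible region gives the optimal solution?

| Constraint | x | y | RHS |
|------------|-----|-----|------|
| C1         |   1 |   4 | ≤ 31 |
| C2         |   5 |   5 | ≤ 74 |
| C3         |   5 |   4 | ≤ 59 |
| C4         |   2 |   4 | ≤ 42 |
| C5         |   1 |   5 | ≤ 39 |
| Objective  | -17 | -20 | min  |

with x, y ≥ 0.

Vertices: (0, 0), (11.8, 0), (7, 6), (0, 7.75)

Evaluate the objective at each vertex of the feasible region:
  z(0, 0) = 0
  z(11.8, 0) = -200.6
  z(7, 6) = -239  ←
  z(0, 7.75) = -155
The minimum is at x = 7, y = 6.

(7, 6)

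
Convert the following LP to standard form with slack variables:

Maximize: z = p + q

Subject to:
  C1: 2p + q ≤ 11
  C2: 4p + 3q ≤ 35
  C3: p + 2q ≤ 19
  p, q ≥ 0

max z = p + q

s.t.
  2p + q + s1 = 11
  4p + 3q + s2 = 35
  p + 2q + s3 = 19
  p, q, s1, s2, s3 ≥ 0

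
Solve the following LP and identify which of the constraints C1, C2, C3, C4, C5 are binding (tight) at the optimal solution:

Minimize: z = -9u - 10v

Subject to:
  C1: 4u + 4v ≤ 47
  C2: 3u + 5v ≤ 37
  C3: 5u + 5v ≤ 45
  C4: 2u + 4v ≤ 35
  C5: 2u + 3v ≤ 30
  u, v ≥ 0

At u = 4, v = 5, compute slack b - a·x for each constraint:
  C1: 47 − 36 = 11  (slack)
  C2: 37 − 37 = 0  (binding)
  C3: 45 − 45 = 0  (binding)
  C4: 35 − 28 = 7  (slack)
  C5: 30 − 23 = 7  (slack)

Optimal: u = 4, v = 5
Binding: C2, C3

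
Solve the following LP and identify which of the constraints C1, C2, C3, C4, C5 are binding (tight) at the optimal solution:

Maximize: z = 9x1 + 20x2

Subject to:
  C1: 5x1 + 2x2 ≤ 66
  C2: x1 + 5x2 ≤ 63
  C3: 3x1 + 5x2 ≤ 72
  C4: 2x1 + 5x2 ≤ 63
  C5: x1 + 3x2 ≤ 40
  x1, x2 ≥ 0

At x1 = 9, x2 = 9, compute slack b - a·x for each constraint:
  C1: 66 − 63 = 3  (slack)
  C2: 63 − 54 = 9  (slack)
  C3: 72 − 72 = 0  (binding)
  C4: 63 − 63 = 0  (binding)
  C5: 40 − 36 = 4  (slack)

Optimal: x1 = 9, x2 = 9
Binding: C3, C4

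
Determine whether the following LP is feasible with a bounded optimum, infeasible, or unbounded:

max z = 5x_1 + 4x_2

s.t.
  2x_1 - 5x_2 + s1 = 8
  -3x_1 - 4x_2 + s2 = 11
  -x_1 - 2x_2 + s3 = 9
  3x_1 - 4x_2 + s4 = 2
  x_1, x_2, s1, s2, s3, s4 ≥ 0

Unbounded (objective can increase without bound)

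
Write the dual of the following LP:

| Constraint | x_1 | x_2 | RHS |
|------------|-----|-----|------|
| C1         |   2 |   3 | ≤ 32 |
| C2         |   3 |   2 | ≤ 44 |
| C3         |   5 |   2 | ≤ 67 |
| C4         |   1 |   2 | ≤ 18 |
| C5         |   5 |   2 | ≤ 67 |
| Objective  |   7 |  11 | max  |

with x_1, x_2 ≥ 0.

Primal max cᵀx s.t. Ax ≤ b, x ≥ 0  →  Dual min bᵀy s.t. Aᵀy ≥ c, y ≥ 0.

Minimize: z = 32y1 + 44y2 + 67y3 + 18y4 + 67y5

Subject to:
  2y1 + 3y2 + 5y3 + y4 + 5y5 ≥ 7
  3y1 + 2y2 + 2y3 + 2y4 + 2y5 ≥ 11
  y1, y2, y3, y4, y5 ≥ 0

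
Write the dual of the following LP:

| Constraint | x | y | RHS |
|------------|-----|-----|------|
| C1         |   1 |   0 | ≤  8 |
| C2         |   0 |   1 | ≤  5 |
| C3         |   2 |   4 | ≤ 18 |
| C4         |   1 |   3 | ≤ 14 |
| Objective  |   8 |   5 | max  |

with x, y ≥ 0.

Primal max cᵀx s.t. Ax ≤ b, x ≥ 0  →  Dual min bᵀy s.t. Aᵀy ≥ c, y ≥ 0.

Minimize: z = 8y1 + 5y2 + 18y3 + 14y4

Subject to:
  y1 + 2y3 + y4 ≥ 8
  y2 + 4y3 + 3y4 ≥ 5
  y1, y2, y3, y4 ≥ 0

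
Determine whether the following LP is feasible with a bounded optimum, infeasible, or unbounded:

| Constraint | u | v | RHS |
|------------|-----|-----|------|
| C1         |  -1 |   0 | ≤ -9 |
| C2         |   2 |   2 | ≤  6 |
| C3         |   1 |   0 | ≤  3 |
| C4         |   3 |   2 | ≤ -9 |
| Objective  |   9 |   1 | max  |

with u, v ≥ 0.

Infeasible (no feasible solution exists)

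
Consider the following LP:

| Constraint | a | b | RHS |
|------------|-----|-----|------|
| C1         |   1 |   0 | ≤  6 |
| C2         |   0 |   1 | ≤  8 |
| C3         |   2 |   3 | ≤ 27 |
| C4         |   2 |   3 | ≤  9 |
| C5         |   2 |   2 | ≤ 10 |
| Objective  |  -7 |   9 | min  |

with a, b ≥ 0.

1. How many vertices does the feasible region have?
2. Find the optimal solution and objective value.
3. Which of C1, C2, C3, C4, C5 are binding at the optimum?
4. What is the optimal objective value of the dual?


1. 3
2. a = 4.5, b = 0, z = -31.5
3. C4
4. -31.5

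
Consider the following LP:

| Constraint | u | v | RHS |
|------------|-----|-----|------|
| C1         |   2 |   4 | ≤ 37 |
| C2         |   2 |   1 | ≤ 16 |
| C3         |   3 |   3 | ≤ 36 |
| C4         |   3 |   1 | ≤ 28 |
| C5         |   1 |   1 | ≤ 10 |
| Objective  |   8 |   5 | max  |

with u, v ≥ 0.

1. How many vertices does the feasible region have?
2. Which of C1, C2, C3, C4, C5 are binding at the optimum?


1. 5
2. C2, C5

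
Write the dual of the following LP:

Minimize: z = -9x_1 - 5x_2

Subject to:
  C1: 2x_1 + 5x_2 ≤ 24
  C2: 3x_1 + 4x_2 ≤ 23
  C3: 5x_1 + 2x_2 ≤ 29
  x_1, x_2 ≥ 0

Primal min cᵀx s.t. Ax ≤ b, x ≥ 0  →  Dual max −bᵀy s.t. Aᵀy ≥ −c, y ≥ 0.

Maximize: z = -24y1 - 23y2 - 29y3

Subject to:
  2y1 + 3y2 + 5y3 ≥ 9
  5y1 + 4y2 + 2y3 ≥ 5
  y1, y2, y3 ≥ 0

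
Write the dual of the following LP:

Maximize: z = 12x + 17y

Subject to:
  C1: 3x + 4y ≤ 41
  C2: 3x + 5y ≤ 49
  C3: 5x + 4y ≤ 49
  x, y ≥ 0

Primal max cᵀx s.t. Ax ≤ b, x ≥ 0  →  Dual min bᵀy s.t. Aᵀy ≥ c, y ≥ 0.

Minimize: z = 41y1 + 49y2 + 49y3

Subject to:
  3y1 + 3y2 + 5y3 ≥ 12
  4y1 + 5y2 + 4y3 ≥ 17
  y1, y2, y3 ≥ 0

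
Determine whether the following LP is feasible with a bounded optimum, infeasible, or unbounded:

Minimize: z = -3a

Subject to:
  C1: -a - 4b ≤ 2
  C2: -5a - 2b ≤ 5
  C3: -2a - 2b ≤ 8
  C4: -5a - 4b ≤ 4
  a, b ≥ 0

Unbounded (objective can decrease without bound)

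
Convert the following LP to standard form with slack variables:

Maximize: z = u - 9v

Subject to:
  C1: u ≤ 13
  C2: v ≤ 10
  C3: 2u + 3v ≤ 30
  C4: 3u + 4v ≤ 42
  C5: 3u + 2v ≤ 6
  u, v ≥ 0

max z = u - 9v

s.t.
  u + s1 = 13
  v + s2 = 10
  2u + 3v + s3 = 30
  3u + 4v + s4 = 42
  3u + 2v + s5 = 6
  u, v, s1, s2, s3, s4, s5 ≥ 0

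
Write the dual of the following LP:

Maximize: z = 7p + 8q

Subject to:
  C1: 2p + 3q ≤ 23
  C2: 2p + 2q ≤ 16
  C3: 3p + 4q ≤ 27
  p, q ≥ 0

Primal max cᵀx s.t. Ax ≤ b, x ≥ 0  →  Dual min bᵀy s.t. Aᵀy ≥ c, y ≥ 0.

Minimize: z = 23y1 + 16y2 + 27y3

Subject to:
  2y1 + 2y2 + 3y3 ≥ 7
  3y1 + 2y2 + 4y3 ≥ 8
  y1, y2, y3 ≥ 0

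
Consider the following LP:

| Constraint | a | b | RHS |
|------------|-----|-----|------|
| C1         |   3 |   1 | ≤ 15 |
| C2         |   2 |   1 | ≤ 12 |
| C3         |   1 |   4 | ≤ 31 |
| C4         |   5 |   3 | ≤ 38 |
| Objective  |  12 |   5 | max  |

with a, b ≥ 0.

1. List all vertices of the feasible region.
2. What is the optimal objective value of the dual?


1. (0, 0), (5, 0), (3, 6), (2.429, 7.143), (0, 7.75)
2. 66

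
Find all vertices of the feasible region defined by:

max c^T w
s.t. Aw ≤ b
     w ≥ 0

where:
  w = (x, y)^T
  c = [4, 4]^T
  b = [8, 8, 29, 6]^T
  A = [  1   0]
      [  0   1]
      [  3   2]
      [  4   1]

(0, 0), (1.5, 0), (0, 6)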